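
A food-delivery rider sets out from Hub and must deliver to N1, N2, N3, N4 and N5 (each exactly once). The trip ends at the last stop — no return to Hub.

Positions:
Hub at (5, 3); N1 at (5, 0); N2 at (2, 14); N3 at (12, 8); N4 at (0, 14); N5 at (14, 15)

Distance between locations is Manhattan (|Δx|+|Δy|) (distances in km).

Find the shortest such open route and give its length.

There are 5! = 120 possible orderings.
Hub → N1 → N2 → N3 → N4 → N5: 3+17+16+18+15 = 69
Hub → N1 → N2 → N3 → N5 → N4: 3+17+16+9+15 = 60
Hub → N1 → N2 → N4 → N3 → N5: 3+17+2+18+9 = 49
Hub → N1 → N2 → N4 → N5 → N3: 3+17+2+15+9 = 46
Hub → N1 → N2 → N5 → N3 → N4: 3+17+13+9+18 = 60
Hub → N1 → N2 → N5 → N4 → N3: 3+17+13+15+18 = 66
Hub → N1 → N3 → N2 → N4 → N5: 3+15+16+2+15 = 51
Hub → N1 → N3 → N2 → N5 → N4: 3+15+16+13+15 = 62
Hub → N1 → N3 → N4 → N2 → N5: 3+15+18+2+13 = 51
Hub → N1 → N3 → N4 → N5 → N2: 3+15+18+15+13 = 64
Hub → N1 → N3 → N5 → N2 → N4: 3+15+9+13+2 = 42
Hub → N1 → N3 → N5 → N4 → N2: 3+15+9+15+2 = 44
Hub → N1 → N4 → N2 → N3 → N5: 3+19+2+16+9 = 49
Hub → N1 → N4 → N2 → N5 → N3: 3+19+2+13+9 = 46
… (106 more)
The minimum is 42.
One shortest path: Hub → N1 → N3 → N5 → N2 → N4.

Shortest open route: 42 km.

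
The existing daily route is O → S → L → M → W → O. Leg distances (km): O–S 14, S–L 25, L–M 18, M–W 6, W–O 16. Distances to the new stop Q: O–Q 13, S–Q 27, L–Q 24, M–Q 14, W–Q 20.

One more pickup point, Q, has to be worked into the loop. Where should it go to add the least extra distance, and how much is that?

Minimum extra distance: 17 km, inserting Q between W and O.

Insertion cost between consecutive stops i–j is d(i,Q) + d(Q,j) − d(i,j):
  between O and S: 13 + 27 − 14 = 26
  between S and L: 27 + 24 − 25 = 26
  between L and M: 24 + 14 − 18 = 20
  between M and W: 14 + 20 − 6 = 28
  between W and O: 20 + 13 − 16 = 17
Cheapest insertion is between W and O, adding 17.
New total = 79 + 17 = 96.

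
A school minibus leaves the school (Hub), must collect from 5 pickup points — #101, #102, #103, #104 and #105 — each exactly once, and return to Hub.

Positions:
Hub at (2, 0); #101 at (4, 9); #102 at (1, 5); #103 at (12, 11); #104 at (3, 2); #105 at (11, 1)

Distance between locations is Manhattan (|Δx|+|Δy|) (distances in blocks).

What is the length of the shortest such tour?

Hub → #101 → #102 → #103 → #104 → #105 → Hub: 11+7+17+18+9+10 = 72
Hub → #101 → #102 → #103 → #105 → #104 → Hub: 11+7+17+11+9+3 = 58
Hub → #101 → #102 → #104 → #103 → #105 → Hub: 11+7+5+18+11+10 = 62
Hub → #101 → #102 → #104 → #105 → #103 → Hub: 11+7+5+9+11+21 = 64
Hub → #101 → #102 → #105 → #103 → #104 → Hub: 11+7+14+11+18+3 = 64
Hub → #101 → #102 → #105 → #104 → #103 → Hub: 11+7+14+9+18+21 = 80
Hub → #101 → #103 → #102 → #104 → #105 → Hub: 11+10+17+5+9+10 = 62
Hub → #101 → #103 → #102 → #105 → #104 → Hub: 11+10+17+14+9+3 = 64
Hub → #101 → #103 → #104 → #102 → #105 → Hub: 11+10+18+5+14+10 = 68
Hub → #101 → #103 → #104 → #105 → #102 → Hub: 11+10+18+9+14+6 = 68
Hub → #101 → #103 → #105 → #102 → #104 → Hub: 11+10+11+14+5+3 = 54
Hub → #101 → #103 → #105 → #104 → #102 → Hub: 11+10+11+9+5+6 = 52
Hub → #101 → #104 → #102 → #103 → #105 → Hub: 11+8+5+17+11+10 = 62
Hub → #101 → #104 → #102 → #105 → #103 → Hub: 11+8+5+14+11+21 = 70
… (46 more)
Hub → #102 → #101 → #103 → #105 → #104 → Hub: 6+7+10+11+9+3 = 46  ← best
The minimum is 46.
One optimal route: Hub → #102 → #101 → #103 → #105 → #104 → Hub (or its reverse).

Shortest round trip = 46 blocks.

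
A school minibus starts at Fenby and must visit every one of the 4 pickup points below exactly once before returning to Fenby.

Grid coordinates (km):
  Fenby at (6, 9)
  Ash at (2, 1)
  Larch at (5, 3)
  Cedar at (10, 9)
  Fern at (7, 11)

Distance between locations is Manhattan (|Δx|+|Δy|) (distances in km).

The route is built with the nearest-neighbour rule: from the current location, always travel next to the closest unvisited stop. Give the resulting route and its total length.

36 km along Fenby → Fern → Cedar → Larch → Ash → Fenby.

Fenby → [Fern:3 / Cedar:4 / Larch:7 / Ash:12] → Fern (3)
Fern → [Cedar:5 / Larch:10 / Ash:15] → Cedar (5)
Cedar → [Larch:11 / Ash:16] → Larch (11)
Larch → [Ash:5] → Ash (5)
Return Ash→Fenby: 12.
Total = 3 + 5 + 11 + 5 + 12 = 36.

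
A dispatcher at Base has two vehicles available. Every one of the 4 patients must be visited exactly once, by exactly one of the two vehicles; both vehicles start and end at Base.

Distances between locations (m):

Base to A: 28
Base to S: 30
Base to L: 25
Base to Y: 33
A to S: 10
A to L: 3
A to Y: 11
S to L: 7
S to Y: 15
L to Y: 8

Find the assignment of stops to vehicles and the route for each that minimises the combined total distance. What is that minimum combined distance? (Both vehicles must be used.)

Minimum combined distance: 132 m.

There are 2^3 − 1 = 7 ways to divide the 4 stops into two non-empty groups. For each, the best each vehicle can do is its own shortest tour through its group:
  {A} + {S, L, Y}: 56 + 78 = 134
  {S} + {A, L, Y}: 60 + 72 = 132
  {A, S} + {L, Y}: 68 + 66 = 134
  {L} + {A, S, Y}: 50 + 84 = 134
  {A, L} + {S, Y}: 56 + 78 = 134
  {S, L} + {A, Y}: 62 + 72 = 134
  … (7 splits in total)
Best: vehicle 1 Base → S → Base = 60; vehicle 2 Base → A → L → Y → Base = 72; combined 132.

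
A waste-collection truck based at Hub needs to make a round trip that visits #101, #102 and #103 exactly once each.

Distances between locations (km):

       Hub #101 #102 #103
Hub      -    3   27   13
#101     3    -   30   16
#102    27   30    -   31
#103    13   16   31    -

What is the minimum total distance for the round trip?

77 km — the shortest possible round trip.

There are 3 distinct closed tours to check (reversals are equivalent).
Hub → #101 → #102 → #103 → Hub: 3+30+31+13 = 77
Hub → #101 → #103 → #102 → Hub: 3+16+31+27 = 77
Hub → #102 → #101 → #103 → Hub: 27+30+16+13 = 86
The minimum is 77.
One optimal route: Hub → #101 → #102 → #103 → Hub (or its reverse).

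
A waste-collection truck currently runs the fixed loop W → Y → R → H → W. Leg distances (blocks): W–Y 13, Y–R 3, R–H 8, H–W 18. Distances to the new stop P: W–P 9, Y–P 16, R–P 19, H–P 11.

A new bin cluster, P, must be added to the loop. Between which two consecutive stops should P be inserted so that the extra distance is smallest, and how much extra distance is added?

Insertion cost between consecutive stops i–j is d(i,P) + d(P,j) − d(i,j):
  between W and Y: 9 + 16 − 13 = 12
  between Y and R: 16 + 19 − 3 = 32
  between R and H: 19 + 11 − 8 = 22
  between H and W: 11 + 9 − 18 = 2
Cheapest insertion is between H and W, adding 2.
New total = 42 + 2 = 44.

Adding 2 blocks by placing P on the H–W leg.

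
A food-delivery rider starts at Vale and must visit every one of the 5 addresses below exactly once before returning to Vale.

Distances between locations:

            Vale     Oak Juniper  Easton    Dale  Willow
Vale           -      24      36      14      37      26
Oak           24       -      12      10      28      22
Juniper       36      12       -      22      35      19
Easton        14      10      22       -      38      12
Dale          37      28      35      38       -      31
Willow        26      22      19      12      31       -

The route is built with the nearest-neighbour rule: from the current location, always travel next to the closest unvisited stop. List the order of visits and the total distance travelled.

Total distance 123 via the nearest-neighbour route Vale → Easton → Oak → Juniper → Willow → Dale → Vale.

From Vale: distances to unvisited — Easton=14, Oak=24, Willow=26, Juniper=36, Dale=37. Nearest is Easton (14).
From Easton: distances to unvisited — Oak=10, Willow=12, Juniper=22, Dale=38. Nearest is Oak (10).
From Oak: distances to unvisited — Juniper=12, Willow=22, Dale=28. Nearest is Juniper (12).
From Juniper: distances to unvisited — Willow=19, Dale=35. Nearest is Willow (19).
From Willow: distances to unvisited — Dale=31. Nearest is Dale (31).
Return Dale→Vale: 37.
Total = 14 + 10 + 12 + 19 + 31 + 37 = 123.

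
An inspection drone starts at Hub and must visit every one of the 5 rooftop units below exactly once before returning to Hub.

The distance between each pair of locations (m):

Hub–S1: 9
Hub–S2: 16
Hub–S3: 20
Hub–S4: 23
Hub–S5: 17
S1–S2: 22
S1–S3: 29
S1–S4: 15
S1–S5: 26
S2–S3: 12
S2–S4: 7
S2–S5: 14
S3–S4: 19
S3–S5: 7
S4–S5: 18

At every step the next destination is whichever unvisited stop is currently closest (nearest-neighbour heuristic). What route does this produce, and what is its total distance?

Nearest-neighbour total = 67 m; route Hub → S1 → S4 → S2 → S3 → S5 → Hub.

From Hub: distances to unvisited — S1=9, S2=16, S5=17, S3=20, S4=23. Nearest is S1 (9).
From S1: distances to unvisited — S4=15, S2=22, S5=26, S3=29. Nearest is S4 (15).
From S4: distances to unvisited — S2=7, S5=18, S3=19. Nearest is S2 (7).
From S2: distances to unvisited — S3=12, S5=14. Nearest is S3 (12).
From S3: distances to unvisited — S5=7. Nearest is S5 (7).
Return S5→Hub: 17.
Total = 9 + 15 + 7 + 12 + 7 + 17 = 67.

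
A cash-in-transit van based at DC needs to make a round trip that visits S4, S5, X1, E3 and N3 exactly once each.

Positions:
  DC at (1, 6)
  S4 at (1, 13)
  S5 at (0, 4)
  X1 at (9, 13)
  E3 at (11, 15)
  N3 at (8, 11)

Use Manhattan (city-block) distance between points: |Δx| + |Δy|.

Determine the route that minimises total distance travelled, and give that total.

DC - S4 - S5 - X1 - E3 - N3 - DC: 7+10+18+4+7+12 = 58
DC - S4 - S5 - X1 - N3 - E3 - DC: 7+10+18+3+7+19 = 64
DC - S4 - S5 - E3 - X1 - N3 - DC: 7+10+22+4+3+12 = 58
DC - S4 - S5 - E3 - N3 - X1 - DC: 7+10+22+7+3+15 = 64
DC - S4 - S5 - N3 - X1 - E3 - DC: 7+10+15+3+4+19 = 58
DC - S4 - S5 - N3 - E3 - X1 - DC: 7+10+15+7+4+15 = 58
DC - S4 - X1 - S5 - E3 - N3 - DC: 7+8+18+22+7+12 = 74
DC - S4 - X1 - S5 - N3 - E3 - DC: 7+8+18+15+7+19 = 74
DC - S4 - X1 - E3 - S5 - N3 - DC: 7+8+4+22+15+12 = 68
DC - S4 - X1 - E3 - N3 - S5 - DC: 7+8+4+7+15+3 = 44
DC - S4 - X1 - N3 - S5 - E3 - DC: 7+8+3+15+22+19 = 74
DC - S4 - X1 - N3 - E3 - S5 - DC: 7+8+3+7+22+3 = 50
DC - S4 - E3 - S5 - X1 - N3 - DC: 7+12+22+18+3+12 = 74
DC - S4 - E3 - S5 - N3 - X1 - DC: 7+12+22+15+3+15 = 74
… (46 more)
The minimum is 44.
One optimal route: DC → S4 → X1 → E3 → N3 → S5 → DC (or its reverse).

44 — the shortest possible round trip.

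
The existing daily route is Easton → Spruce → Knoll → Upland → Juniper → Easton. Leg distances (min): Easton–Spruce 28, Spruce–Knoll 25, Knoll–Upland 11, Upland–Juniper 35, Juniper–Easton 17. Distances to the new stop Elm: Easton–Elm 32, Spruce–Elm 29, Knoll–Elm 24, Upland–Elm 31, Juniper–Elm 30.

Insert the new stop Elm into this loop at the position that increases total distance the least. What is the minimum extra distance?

Insertion cost between consecutive stops i–j is d(i,Elm) + d(Elm,j) − d(i,j):
  between Easton and Spruce: 32 + 29 − 28 = 33
  between Spruce and Knoll: 29 + 24 − 25 = 28
  between Knoll and Upland: 24 + 31 − 11 = 44
  between Upland and Juniper: 31 + 30 − 35 = 26
  between Juniper and Easton: 30 + 32 − 17 = 45
Cheapest insertion is between Upland and Juniper, adding 26.
New total = 116 + 26 = 142.

Minimum extra distance: 26 min, inserting Elm between Upland and Juniper.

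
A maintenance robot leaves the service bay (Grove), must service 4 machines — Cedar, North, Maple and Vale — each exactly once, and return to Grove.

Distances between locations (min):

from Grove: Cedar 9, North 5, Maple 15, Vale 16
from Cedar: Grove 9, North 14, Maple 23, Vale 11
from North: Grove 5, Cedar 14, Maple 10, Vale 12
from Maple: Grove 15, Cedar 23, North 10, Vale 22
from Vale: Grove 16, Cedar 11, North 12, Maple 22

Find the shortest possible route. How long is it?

Shortest round trip = 57 min.

Grove → Cedar → North → Maple → Vale → Grove: 9+14+10+22+16 = 71
Grove → Cedar → North → Vale → Maple → Grove: 9+14+12+22+15 = 72
Grove → Cedar → Maple → North → Vale → Grove: 9+23+10+12+16 = 70
Grove → Cedar → Maple → Vale → North → Grove: 9+23+22+12+5 = 71
Grove → Cedar → Vale → North → Maple → Grove: 9+11+12+10+15 = 57
Grove → Cedar → Vale → Maple → North → Grove: 9+11+22+10+5 = 57
Grove → North → Cedar → Maple → Vale → Grove: 5+14+23+22+16 = 80
Grove → North → Cedar → Vale → Maple → Grove: 5+14+11+22+15 = 67
Grove → North → Maple → Cedar → Vale → Grove: 5+10+23+11+16 = 65
Grove → North → Vale → Cedar → Maple → Grove: 5+12+11+23+15 = 66
Grove → Maple → Cedar → North → Vale → Grove: 15+23+14+12+16 = 80
Grove → Maple → North → Cedar → Vale → Grove: 15+10+14+11+16 = 66
The minimum is 57.
One optimal route: Grove → Cedar → Vale → North → Maple → Grove (or its reverse).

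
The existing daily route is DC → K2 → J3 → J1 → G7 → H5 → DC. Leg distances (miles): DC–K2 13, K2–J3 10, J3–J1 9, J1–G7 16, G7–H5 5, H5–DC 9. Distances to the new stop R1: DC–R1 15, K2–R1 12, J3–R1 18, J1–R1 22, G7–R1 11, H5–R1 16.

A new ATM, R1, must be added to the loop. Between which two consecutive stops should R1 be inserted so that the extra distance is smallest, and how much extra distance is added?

Minimum extra distance: 14 miles, inserting R1 between DC and K2.

Insertion cost between consecutive stops i–j is d(i,R1) + d(R1,j) − d(i,j):
  between DC and K2: 15 + 12 − 13 = 14
  between K2 and J3: 12 + 18 − 10 = 20
  between J3 and J1: 18 + 22 − 9 = 31
  between J1 and G7: 22 + 11 − 16 = 17
  between G7 and H5: 11 + 16 − 5 = 22
  between H5 and DC: 16 + 15 − 9 = 22
Cheapest insertion is between DC and K2, adding 14.
New total = 62 + 14 = 76.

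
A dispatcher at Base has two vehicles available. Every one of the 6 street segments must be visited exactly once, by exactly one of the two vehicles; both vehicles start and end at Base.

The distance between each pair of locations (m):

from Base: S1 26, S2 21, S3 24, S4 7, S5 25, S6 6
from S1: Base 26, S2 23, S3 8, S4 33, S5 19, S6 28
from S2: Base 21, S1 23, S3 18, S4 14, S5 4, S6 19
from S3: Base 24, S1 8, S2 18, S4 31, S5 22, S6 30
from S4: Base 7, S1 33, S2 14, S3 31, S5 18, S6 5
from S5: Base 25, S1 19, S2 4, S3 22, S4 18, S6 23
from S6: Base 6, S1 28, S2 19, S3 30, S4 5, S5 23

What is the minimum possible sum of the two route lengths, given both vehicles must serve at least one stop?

Check every non-empty split of the stops between the two vehicles; for each half take its own optimal tour:
  {S1} + {S2, S3, S4, S5, S6}: 52 + 75 = 127
  {S2} + {S1, S3, S4, S5, S6}: 42 + 80 = 122
  {S1, S2} + {S3, S4, S5, S6}: 70 + 75 = 145
  {S3} + {S1, S2, S4, S5, S6}: 48 + 74 = 122
  {S1, S3} + {S2, S4, S5, S6}: 58 + 54 = 112
  {S2, S3} + {S1, S4, S5, S6}: 63 + 74 = 137
  … (31 splits in total)
  {S1, S2, S3, S4, S5} + {S6}: 76 + 12 = 88  ← best
Best: vehicle 1 Base → S3 → S1 → S5 → S2 → S4 → Base = 76; vehicle 2 Base → S6 → Base = 12; combined 88.

Minimum combined distance: 88 m.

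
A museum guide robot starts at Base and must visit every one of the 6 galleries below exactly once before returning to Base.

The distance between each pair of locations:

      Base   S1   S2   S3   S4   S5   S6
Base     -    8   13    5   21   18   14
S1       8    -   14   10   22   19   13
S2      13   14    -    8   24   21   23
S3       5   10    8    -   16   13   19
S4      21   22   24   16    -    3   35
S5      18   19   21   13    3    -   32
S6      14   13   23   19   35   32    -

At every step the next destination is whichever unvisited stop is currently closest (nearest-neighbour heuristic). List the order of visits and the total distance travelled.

Base → [S3:5 / S1:8 / S2:13 / S6:14 / S5:18 / S4:21] → S3 (5)
S3 → [S2:8 / S1:10 / S5:13 / S4:16 / S6:19] → S2 (8)
S2 → [S1:14 / S5:21 / S6:23 / S4:24] → S1 (14)
S1 → [S6:13 / S5:19 / S4:22] → S6 (13)
S6 → [S5:32 / S4:35] → S5 (32)
S5 → [S4:3] → S4 (3)
Return S4→Base: 21.
Total = 5 + 8 + 14 + 13 + 32 + 3 + 21 = 96.

Nearest-neighbour total = 96; route Base → S3 → S2 → S1 → S6 → S5 → S4 → Base.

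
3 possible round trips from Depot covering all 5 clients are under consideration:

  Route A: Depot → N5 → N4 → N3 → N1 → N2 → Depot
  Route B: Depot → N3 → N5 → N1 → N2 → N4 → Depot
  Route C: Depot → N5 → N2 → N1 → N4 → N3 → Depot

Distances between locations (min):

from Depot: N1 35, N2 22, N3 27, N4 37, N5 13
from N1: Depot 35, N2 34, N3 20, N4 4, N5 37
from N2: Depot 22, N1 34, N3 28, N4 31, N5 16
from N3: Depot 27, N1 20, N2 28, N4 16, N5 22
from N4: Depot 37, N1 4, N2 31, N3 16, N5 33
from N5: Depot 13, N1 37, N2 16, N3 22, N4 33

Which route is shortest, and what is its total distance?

Shortest is Route C, total 110 min.

Route A: 13 + 33 + 16 + 20 + 34 + 22 = 138
Route B: 27 + 22 + 37 + 34 + 31 + 37 = 188
Route C: 13 + 16 + 34 + 4 + 16 + 27 = 110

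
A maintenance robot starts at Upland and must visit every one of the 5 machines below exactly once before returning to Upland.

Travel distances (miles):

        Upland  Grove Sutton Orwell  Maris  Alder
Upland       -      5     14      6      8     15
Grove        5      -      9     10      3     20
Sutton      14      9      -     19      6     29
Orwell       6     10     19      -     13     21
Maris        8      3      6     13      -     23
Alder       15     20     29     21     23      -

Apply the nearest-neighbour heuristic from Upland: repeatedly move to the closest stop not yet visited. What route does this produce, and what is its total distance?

Nearest-neighbour total = 69 miles; route Upland → Grove → Maris → Sutton → Orwell → Alder → Upland.

At Upland the remaining stops are Grove 5, Orwell 6, Maris 8, Sutton 14, Alder 15; go to Grove.
At Grove the remaining stops are Maris 3, Sutton 9, Orwell 10, Alder 20; go to Maris.
At Maris the remaining stops are Sutton 6, Orwell 13, Alder 23; go to Sutton.
At Sutton the remaining stops are Orwell 19, Alder 29; go to Orwell.
At Orwell the remaining stops are Alder 21; go to Alder.
Return Alder→Upland: 15.
Total = 5 + 3 + 6 + 19 + 21 + 15 = 69.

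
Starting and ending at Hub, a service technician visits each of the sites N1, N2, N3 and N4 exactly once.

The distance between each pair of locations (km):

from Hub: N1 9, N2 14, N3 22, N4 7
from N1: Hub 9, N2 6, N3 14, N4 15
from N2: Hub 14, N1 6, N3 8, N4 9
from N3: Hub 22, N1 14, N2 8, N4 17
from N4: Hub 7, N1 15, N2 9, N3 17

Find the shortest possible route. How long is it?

Hub→N1→N2→N3→N4→Hub: 9+6+8+17+7 = 47
Hub→N1→N2→N4→N3→Hub: 9+6+9+17+22 = 63
Hub→N1→N3→N2→N4→Hub: 9+14+8+9+7 = 47
Hub→N1→N3→N4→N2→Hub: 9+14+17+9+14 = 63
Hub→N1→N4→N2→N3→Hub: 9+15+9+8+22 = 63
Hub→N1→N4→N3→N2→Hub: 9+15+17+8+14 = 63
Hub→N2→N1→N3→N4→Hub: 14+6+14+17+7 = 58
Hub→N2→N1→N4→N3→Hub: 14+6+15+17+22 = 74
Hub→N2→N3→N1→N4→Hub: 14+8+14+15+7 = 58
Hub→N2→N4→N1→N3→Hub: 14+9+15+14+22 = 74
Hub→N3→N1→N2→N4→Hub: 22+14+6+9+7 = 58
Hub→N3→N2→N1→N4→Hub: 22+8+6+15+7 = 58
The minimum is 47.
One optimal route: Hub → N1 → N2 → N3 → N4 → Hub (or its reverse).

47 km — the shortest possible round trip.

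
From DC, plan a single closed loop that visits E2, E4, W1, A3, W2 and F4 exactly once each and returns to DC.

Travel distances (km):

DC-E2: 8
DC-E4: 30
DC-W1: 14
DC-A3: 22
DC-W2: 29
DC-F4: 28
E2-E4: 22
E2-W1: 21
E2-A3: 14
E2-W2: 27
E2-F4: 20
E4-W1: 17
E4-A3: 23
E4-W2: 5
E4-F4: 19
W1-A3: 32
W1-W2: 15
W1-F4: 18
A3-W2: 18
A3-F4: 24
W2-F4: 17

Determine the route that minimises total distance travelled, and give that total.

Shortest round trip = 96 km.

With 6 stops there are 6!/2 = 360 distinct round trips (a route and its reverse cost the same).
DC - E2 - E4 - W1 - A3 - W2 - F4 - DC: 8+22+17+32+18+17+28 = 142
DC - E2 - E4 - W1 - A3 - F4 - W2 - DC: 8+22+17+32+24+17+29 = 149
DC - E2 - E4 - W1 - W2 - A3 - F4 - DC: 8+22+17+15+18+24+28 = 132
DC - E2 - E4 - W1 - W2 - F4 - A3 - DC: 8+22+17+15+17+24+22 = 125
DC - E2 - E4 - W1 - F4 - A3 - W2 - DC: 8+22+17+18+24+18+29 = 136
DC - E2 - E4 - W1 - F4 - W2 - A3 - DC: 8+22+17+18+17+18+22 = 122
DC - E2 - E4 - A3 - W1 - W2 - F4 - DC: 8+22+23+32+15+17+28 = 145
DC - E2 - E4 - A3 - W1 - F4 - W2 - DC: 8+22+23+32+18+17+29 = 149
… (352 more)
DC - E2 - A3 - W2 - E4 - F4 - W1 - DC: 8+14+18+5+19+18+14 = 96  ← best
The minimum is 96.
One optimal route: DC → E2 → A3 → W2 → E4 → F4 → W1 → DC (or its reverse).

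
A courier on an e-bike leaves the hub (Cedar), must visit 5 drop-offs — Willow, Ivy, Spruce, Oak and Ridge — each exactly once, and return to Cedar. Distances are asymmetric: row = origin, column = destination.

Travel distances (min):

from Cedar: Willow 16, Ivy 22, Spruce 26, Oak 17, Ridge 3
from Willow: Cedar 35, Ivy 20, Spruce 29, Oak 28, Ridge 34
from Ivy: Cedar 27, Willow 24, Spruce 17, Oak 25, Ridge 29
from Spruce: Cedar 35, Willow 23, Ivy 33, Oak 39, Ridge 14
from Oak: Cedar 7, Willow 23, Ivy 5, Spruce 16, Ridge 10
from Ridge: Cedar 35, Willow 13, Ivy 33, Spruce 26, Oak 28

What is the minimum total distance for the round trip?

99 min — the shortest possible round trip.

Cedar→Willow→Ivy→Spruce→Oak→Ridge→Cedar: 16+20+17+39+10+35 = 137
Cedar→Willow→Ivy→Spruce→Ridge→Oak→Cedar: 16+20+17+14+28+7 = 102
Cedar→Willow→Ivy→Oak→Spruce→Ridge→Cedar: 16+20+25+16+14+35 = 126
Cedar→Willow→Ivy→Oak→Ridge→Spruce→Cedar: 16+20+25+10+26+35 = 132
Cedar→Willow→Ivy→Ridge→Spruce→Oak→Cedar: 16+20+29+26+39+7 = 137
Cedar→Willow→Ivy→Ridge→Oak→Spruce→Cedar: 16+20+29+28+16+35 = 144
Cedar→Willow→Spruce→Ivy→Oak→Ridge→Cedar: 16+29+33+25+10+35 = 148
Cedar→Willow→Spruce→Ivy→Ridge→Oak→Cedar: 16+29+33+29+28+7 = 142
Cedar→Willow→Spruce→Oak→Ivy→Ridge→Cedar: 16+29+39+5+29+35 = 153
Cedar→Willow→Spruce→Oak→Ridge→Ivy→Cedar: 16+29+39+10+33+27 = 154
Cedar→Willow→Spruce→Ridge→Ivy→Oak→Cedar: 16+29+14+33+25+7 = 124
Cedar→Willow→Spruce→Ridge→Oak→Ivy→Cedar: 16+29+14+28+5+27 = 119
Cedar→Willow→Oak→Ivy→Spruce→Ridge→Cedar: 16+28+5+17+14+35 = 115
Cedar→Willow→Oak→Ivy→Ridge→Spruce→Cedar: 16+28+5+29+26+35 = 139
… (106 more)
Cedar→Ridge→Willow→Ivy→Spruce→Oak→Cedar: 3+13+20+17+39+7 = 99  ← best
The minimum is 99.
One optimal route: Cedar → Ridge → Willow → Ivy → Spruce → Oak → Cedar.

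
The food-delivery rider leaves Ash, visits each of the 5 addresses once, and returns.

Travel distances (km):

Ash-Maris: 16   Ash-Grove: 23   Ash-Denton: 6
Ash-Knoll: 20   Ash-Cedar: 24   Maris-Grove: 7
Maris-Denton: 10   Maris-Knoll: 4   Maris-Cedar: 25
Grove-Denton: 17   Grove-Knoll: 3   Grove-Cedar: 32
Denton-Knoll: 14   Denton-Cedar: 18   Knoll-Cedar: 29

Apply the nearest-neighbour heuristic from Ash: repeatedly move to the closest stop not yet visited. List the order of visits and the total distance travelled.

Nearest-neighbour total = 79 km; route Ash → Denton → Maris → Knoll → Grove → Cedar → Ash.

At Ash the remaining stops are Denton 6, Maris 16, Knoll 20, Grove 23, Cedar 24; go to Denton.
At Denton the remaining stops are Maris 10, Knoll 14, Grove 17, Cedar 18; go to Maris.
At Maris the remaining stops are Knoll 4, Grove 7, Cedar 25; go to Knoll.
At Knoll the remaining stops are Grove 3, Cedar 29; go to Grove.
At Grove the remaining stops are Cedar 32; go to Cedar.
Return Cedar→Ash: 24.
Total = 6 + 10 + 4 + 3 + 32 + 24 = 79.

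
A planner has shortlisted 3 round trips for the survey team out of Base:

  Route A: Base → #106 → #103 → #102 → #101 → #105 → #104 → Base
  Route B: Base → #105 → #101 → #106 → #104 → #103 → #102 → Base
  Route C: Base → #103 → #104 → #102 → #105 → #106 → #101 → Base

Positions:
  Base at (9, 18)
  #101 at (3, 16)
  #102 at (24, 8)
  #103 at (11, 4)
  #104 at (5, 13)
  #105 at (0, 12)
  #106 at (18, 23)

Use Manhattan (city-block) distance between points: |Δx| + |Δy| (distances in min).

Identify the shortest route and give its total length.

Shortest is Route A, total 108 min.

Route A: 14 + 26 + 17 + 29 + 7 + 6 + 9 = 108
Route B: 15 + 7 + 22 + 23 + 15 + 17 + 25 = 124
Route C: 16 + 15 + 24 + 28 + 29 + 22 + 8 = 142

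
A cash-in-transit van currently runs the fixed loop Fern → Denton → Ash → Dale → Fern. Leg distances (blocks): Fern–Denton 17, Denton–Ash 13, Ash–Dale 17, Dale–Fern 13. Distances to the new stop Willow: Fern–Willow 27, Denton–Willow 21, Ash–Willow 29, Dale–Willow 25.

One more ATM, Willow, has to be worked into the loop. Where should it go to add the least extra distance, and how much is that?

+31 blocks — insert Willow between Fern and Denton.

Insertion cost between consecutive stops i–j is d(i,Willow) + d(Willow,j) − d(i,j):
  between Fern and Denton: 27 + 21 − 17 = 31
  between Denton and Ash: 21 + 29 − 13 = 37
  between Ash and Dale: 29 + 25 − 17 = 37
  between Dale and Fern: 25 + 27 − 13 = 39
Cheapest insertion is between Fern and Denton, adding 31.
New total = 60 + 31 = 91.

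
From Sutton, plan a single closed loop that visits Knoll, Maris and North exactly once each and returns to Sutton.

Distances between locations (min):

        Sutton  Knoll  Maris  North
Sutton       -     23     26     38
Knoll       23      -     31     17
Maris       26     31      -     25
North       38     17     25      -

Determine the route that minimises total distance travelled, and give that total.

With 3 stops there are 3!/2 = 3 distinct round trips (a route and its reverse cost the same).
Sutton → Knoll → Maris → North → Sutton: 23+31+25+38 = 117
Sutton → Knoll → North → Maris → Sutton: 23+17+25+26 = 91
Sutton → Maris → Knoll → North → Sutton: 26+31+17+38 = 112
The minimum is 91.
One optimal route: Sutton → Knoll → North → Maris → Sutton (or its reverse).

Minimum total distance: 91 min.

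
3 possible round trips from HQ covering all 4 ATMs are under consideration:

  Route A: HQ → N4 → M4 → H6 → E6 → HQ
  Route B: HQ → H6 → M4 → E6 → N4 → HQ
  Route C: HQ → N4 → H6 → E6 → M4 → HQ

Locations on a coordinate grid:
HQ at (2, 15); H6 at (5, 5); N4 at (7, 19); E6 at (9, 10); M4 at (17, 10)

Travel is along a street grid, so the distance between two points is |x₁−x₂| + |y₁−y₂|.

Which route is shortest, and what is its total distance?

58 — Route B is the shortest.

Route A: 9 + 19 + 17 + 9 + 12 = 66
Route B: 13 + 17 + 8 + 11 + 9 = 58
Route C: 9 + 16 + 9 + 8 + 20 = 62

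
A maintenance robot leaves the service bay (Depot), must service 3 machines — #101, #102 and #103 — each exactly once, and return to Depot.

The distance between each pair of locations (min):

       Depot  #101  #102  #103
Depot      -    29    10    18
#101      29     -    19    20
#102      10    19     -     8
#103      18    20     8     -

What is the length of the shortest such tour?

With 3 stops there are 3!/2 = 3 distinct round trips (a route and its reverse cost the same).
Depot - #101 - #102 - #103 - Depot: 29+19+8+18 = 74
Depot - #101 - #103 - #102 - Depot: 29+20+8+10 = 67
Depot - #102 - #101 - #103 - Depot: 10+19+20+18 = 67
The minimum is 67.
One optimal route: Depot → #101 → #103 → #102 → Depot (or its reverse).

Minimum total distance: 67 min.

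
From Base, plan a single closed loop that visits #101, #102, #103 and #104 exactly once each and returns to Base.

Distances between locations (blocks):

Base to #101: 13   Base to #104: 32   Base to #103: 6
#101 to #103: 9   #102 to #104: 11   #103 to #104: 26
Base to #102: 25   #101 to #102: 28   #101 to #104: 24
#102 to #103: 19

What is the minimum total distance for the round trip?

There are 12 distinct closed tours to check (reversals are equivalent).
Base → #101 → #102 → #103 → #104 → Base: 13+28+19+26+32 = 118
Base → #101 → #102 → #104 → #103 → Base: 13+28+11+26+6 = 84
Base → #101 → #103 → #102 → #104 → Base: 13+9+19+11+32 = 84
Base → #101 → #103 → #104 → #102 → Base: 13+9+26+11+25 = 84
Base → #101 → #104 → #102 → #103 → Base: 13+24+11+19+6 = 73
Base → #101 → #104 → #103 → #102 → Base: 13+24+26+19+25 = 107
Base → #102 → #101 → #103 → #104 → Base: 25+28+9+26+32 = 120
Base → #102 → #101 → #104 → #103 → Base: 25+28+24+26+6 = 109
Base → #102 → #103 → #101 → #104 → Base: 25+19+9+24+32 = 109
Base → #102 → #104 → #101 → #103 → Base: 25+11+24+9+6 = 75
Base → #103 → #101 → #102 → #104 → Base: 6+9+28+11+32 = 86
Base → #103 → #102 → #101 → #104 → Base: 6+19+28+24+32 = 109
The minimum is 73.
One optimal route: Base → #101 → #104 → #102 → #103 → Base (or its reverse).

Minimum total distance: 73 blocks.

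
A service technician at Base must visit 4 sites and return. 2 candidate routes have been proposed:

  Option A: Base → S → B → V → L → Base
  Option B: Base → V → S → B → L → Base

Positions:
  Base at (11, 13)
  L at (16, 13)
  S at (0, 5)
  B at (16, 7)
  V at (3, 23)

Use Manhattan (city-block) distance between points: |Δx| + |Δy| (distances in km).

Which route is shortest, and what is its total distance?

Option A: 19 + 18 + 29 + 23 + 5 = 94
Option B: 18 + 21 + 18 + 6 + 5 = 68

Shortest is Option B, total 68 km.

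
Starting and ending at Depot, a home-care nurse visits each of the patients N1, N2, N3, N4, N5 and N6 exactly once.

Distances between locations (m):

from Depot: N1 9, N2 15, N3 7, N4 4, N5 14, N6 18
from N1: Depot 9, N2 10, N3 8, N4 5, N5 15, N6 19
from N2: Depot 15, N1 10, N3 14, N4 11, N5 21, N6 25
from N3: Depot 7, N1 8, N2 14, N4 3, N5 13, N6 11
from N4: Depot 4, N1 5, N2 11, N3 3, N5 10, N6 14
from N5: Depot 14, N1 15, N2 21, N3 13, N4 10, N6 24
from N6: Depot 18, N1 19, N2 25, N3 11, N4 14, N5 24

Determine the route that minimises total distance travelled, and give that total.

Depot - N1 - N2 - N3 - N4 - N5 - N6 - Depot: 9+10+14+3+10+24+18 = 88
Depot - N1 - N2 - N3 - N4 - N6 - N5 - Depot: 9+10+14+3+14+24+14 = 88
Depot - N1 - N2 - N3 - N5 - N4 - N6 - Depot: 9+10+14+13+10+14+18 = 88
Depot - N1 - N2 - N3 - N5 - N6 - N4 - Depot: 9+10+14+13+24+14+4 = 88
Depot - N1 - N2 - N3 - N6 - N4 - N5 - Depot: 9+10+14+11+14+10+14 = 82
Depot - N1 - N2 - N3 - N6 - N5 - N4 - Depot: 9+10+14+11+24+10+4 = 82
Depot - N1 - N2 - N4 - N3 - N5 - N6 - Depot: 9+10+11+3+13+24+18 = 88
Depot - N1 - N2 - N4 - N3 - N6 - N5 - Depot: 9+10+11+3+11+24+14 = 82
… (352 more)
The minimum is 82.
One optimal route: Depot → N1 → N2 → N3 → N6 → N4 → N5 → Depot (or its reverse).

82 m — the shortest possible round trip.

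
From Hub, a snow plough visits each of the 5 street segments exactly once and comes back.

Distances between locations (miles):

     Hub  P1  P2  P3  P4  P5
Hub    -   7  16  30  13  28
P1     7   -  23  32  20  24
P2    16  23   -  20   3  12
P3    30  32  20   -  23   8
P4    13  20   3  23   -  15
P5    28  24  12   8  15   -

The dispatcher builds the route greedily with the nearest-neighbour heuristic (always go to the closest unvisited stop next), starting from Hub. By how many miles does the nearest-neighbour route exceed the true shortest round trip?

Excess over optimum: 5 miles.

Hub: P1=7, P4=13, P2=16, P5=28, P3=30 ⇒ P1
P1: P4=20, P2=23, P5=24, P3=32 ⇒ P4
P4: P2=3, P5=15, P3=23 ⇒ P2
P2: P5=12, P3=20 ⇒ P5
P5: P3=8 ⇒ P3
NN route Hub → P1 → P4 → P2 → P5 → P3 → Hub costs 80.
Optimal: Hub → P1 → P3 → P5 → P2 → P4 → Hub costs 75 (by enumerating all 60 distinct tours).
Excess = 80 − 75 = 5.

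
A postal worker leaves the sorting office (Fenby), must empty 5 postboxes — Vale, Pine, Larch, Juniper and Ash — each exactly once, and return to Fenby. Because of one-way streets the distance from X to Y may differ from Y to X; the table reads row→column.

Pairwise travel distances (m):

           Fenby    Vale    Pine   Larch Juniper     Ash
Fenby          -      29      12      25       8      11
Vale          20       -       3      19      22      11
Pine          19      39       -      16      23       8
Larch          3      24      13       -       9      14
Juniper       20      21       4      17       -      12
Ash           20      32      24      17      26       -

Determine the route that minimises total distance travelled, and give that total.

Minimum total distance: 60 m.

Fenby - Vale - Pine - Larch - Juniper - Ash - Fenby: 29+3+16+9+12+20 = 89
Fenby - Vale - Pine - Larch - Ash - Juniper - Fenby: 29+3+16+14+26+20 = 108
Fenby - Vale - Pine - Juniper - Larch - Ash - Fenby: 29+3+23+17+14+20 = 106
Fenby - Vale - Pine - Juniper - Ash - Larch - Fenby: 29+3+23+12+17+3 = 87
Fenby - Vale - Pine - Ash - Larch - Juniper - Fenby: 29+3+8+17+9+20 = 86
Fenby - Vale - Pine - Ash - Juniper - Larch - Fenby: 29+3+8+26+17+3 = 86
Fenby - Vale - Larch - Pine - Juniper - Ash - Fenby: 29+19+13+23+12+20 = 116
Fenby - Vale - Larch - Pine - Ash - Juniper - Fenby: 29+19+13+8+26+20 = 115
Fenby - Vale - Larch - Juniper - Pine - Ash - Fenby: 29+19+9+4+8+20 = 89
Fenby - Vale - Larch - Juniper - Ash - Pine - Fenby: 29+19+9+12+24+19 = 112
Fenby - Vale - Larch - Ash - Pine - Juniper - Fenby: 29+19+14+24+23+20 = 129
Fenby - Vale - Larch - Ash - Juniper - Pine - Fenby: 29+19+14+26+4+19 = 111
Fenby - Vale - Juniper - Pine - Larch - Ash - Fenby: 29+22+4+16+14+20 = 105
Fenby - Vale - Juniper - Pine - Ash - Larch - Fenby: 29+22+4+8+17+3 = 83
… (106 more)
Fenby - Juniper - Vale - Pine - Ash - Larch - Fenby: 8+21+3+8+17+3 = 60  ← best
The minimum is 60.
One optimal route: Fenby → Juniper → Vale → Pine → Ash → Larch → Fenby.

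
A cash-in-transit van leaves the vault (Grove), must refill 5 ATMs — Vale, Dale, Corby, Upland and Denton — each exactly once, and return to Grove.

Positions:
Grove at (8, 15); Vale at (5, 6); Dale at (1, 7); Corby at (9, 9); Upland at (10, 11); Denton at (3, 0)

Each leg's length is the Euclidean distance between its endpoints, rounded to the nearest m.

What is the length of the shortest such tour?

Minimum total distance: 35 m.

Grove - Vale - Dale - Corby - Upland - Denton - Grove: 9+4+8+2+13+16 = 52
Grove - Vale - Dale - Corby - Denton - Upland - Grove: 9+4+8+11+13+4 = 49
Grove - Vale - Dale - Upland - Corby - Denton - Grove: 9+4+10+2+11+16 = 52
Grove - Vale - Dale - Upland - Denton - Corby - Grove: 9+4+10+13+11+6 = 53
Grove - Vale - Dale - Denton - Corby - Upland - Grove: 9+4+7+11+2+4 = 37
Grove - Vale - Dale - Denton - Upland - Corby - Grove: 9+4+7+13+2+6 = 41
Grove - Vale - Corby - Dale - Upland - Denton - Grove: 9+5+8+10+13+16 = 61
Grove - Vale - Corby - Dale - Denton - Upland - Grove: 9+5+8+7+13+4 = 46
Grove - Vale - Corby - Upland - Dale - Denton - Grove: 9+5+2+10+7+16 = 49
Grove - Vale - Corby - Upland - Denton - Dale - Grove: 9+5+2+13+7+11 = 47
Grove - Vale - Corby - Denton - Dale - Upland - Grove: 9+5+11+7+10+4 = 46
Grove - Vale - Corby - Denton - Upland - Dale - Grove: 9+5+11+13+10+11 = 59
Grove - Vale - Upland - Dale - Corby - Denton - Grove: 9+7+10+8+11+16 = 61
Grove - Vale - Upland - Dale - Denton - Corby - Grove: 9+7+10+7+11+6 = 50
… (46 more)
Grove - Dale - Denton - Vale - Corby - Upland - Grove: 11+7+6+5+2+4 = 35  ← best
The minimum is 35.
One optimal route: Grove → Dale → Denton → Vale → Corby → Upland → Grove (or its reverse).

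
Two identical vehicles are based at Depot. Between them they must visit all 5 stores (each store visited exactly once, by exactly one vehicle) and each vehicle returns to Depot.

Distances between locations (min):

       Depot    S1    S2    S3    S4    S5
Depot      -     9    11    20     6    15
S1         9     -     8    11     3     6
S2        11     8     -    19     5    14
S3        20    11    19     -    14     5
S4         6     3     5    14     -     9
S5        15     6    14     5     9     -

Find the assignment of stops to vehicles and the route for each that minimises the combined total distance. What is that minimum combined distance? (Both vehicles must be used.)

There are 2^4 − 1 = 15 ways to divide the 5 stops into two non-empty groups. For each, the best each vehicle can do is its own shortest tour through its group:
  {S1} + {S2, S3, S4, S5}: 18 + 50 = 68
  {S2} + {S1, S3, S4, S5}: 22 + 40 = 62
  {S1, S2} + {S3, S4, S5}: 28 + 40 = 68
  {S3} + {S1, S2, S4, S5}: 40 + 40 = 80
  {S1, S3} + {S2, S4, S5}: 40 + 40 = 80
  {S2, S3} + {S1, S4, S5}: 50 + 30 = 80
  … (15 splits in total)
Best: vehicle 1 Depot → S2 → Depot = 22; vehicle 2 Depot → S1 → S3 → S5 → S4 → Depot = 40; combined 62.

62 min — the smallest possible combined total.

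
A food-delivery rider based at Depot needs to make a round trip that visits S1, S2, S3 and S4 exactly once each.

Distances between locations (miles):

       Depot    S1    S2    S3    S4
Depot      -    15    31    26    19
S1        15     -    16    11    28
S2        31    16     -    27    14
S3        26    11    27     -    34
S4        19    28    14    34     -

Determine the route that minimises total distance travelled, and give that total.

There are 12 distinct closed tours to check (reversals are equivalent).
Depot - S1 - S2 - S3 - S4 - Depot: 15+16+27+34+19 = 111
Depot - S1 - S2 - S4 - S3 - Depot: 15+16+14+34+26 = 105
Depot - S1 - S3 - S2 - S4 - Depot: 15+11+27+14+19 = 86
Depot - S1 - S3 - S4 - S2 - Depot: 15+11+34+14+31 = 105
Depot - S1 - S4 - S2 - S3 - Depot: 15+28+14+27+26 = 110
Depot - S1 - S4 - S3 - S2 - Depot: 15+28+34+27+31 = 135
Depot - S2 - S1 - S3 - S4 - Depot: 31+16+11+34+19 = 111
Depot - S2 - S1 - S4 - S3 - Depot: 31+16+28+34+26 = 135
Depot - S2 - S3 - S1 - S4 - Depot: 31+27+11+28+19 = 116
Depot - S2 - S4 - S1 - S3 - Depot: 31+14+28+11+26 = 110
Depot - S3 - S1 - S2 - S4 - Depot: 26+11+16+14+19 = 86
Depot - S3 - S2 - S1 - S4 - Depot: 26+27+16+28+19 = 116
The minimum is 86.
One optimal route: Depot → S1 → S3 → S2 → S4 → Depot (or its reverse).

Minimum total distance: 86 miles.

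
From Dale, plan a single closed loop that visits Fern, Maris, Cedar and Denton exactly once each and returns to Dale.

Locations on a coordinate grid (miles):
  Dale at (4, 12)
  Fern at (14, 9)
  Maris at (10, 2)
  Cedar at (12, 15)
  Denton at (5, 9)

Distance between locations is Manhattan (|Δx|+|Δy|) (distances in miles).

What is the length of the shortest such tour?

Dale-Fern-Maris-Cedar-Denton-Dale: 13+11+15+13+4 = 56
Dale-Fern-Maris-Denton-Cedar-Dale: 13+11+12+13+11 = 60
Dale-Fern-Cedar-Maris-Denton-Dale: 13+8+15+12+4 = 52
Dale-Fern-Cedar-Denton-Maris-Dale: 13+8+13+12+16 = 62
Dale-Fern-Denton-Maris-Cedar-Dale: 13+9+12+15+11 = 60
Dale-Fern-Denton-Cedar-Maris-Dale: 13+9+13+15+16 = 66
Dale-Maris-Fern-Cedar-Denton-Dale: 16+11+8+13+4 = 52
Dale-Maris-Fern-Denton-Cedar-Dale: 16+11+9+13+11 = 60
Dale-Maris-Cedar-Fern-Denton-Dale: 16+15+8+9+4 = 52
Dale-Maris-Denton-Fern-Cedar-Dale: 16+12+9+8+11 = 56
Dale-Cedar-Fern-Maris-Denton-Dale: 11+8+11+12+4 = 46
Dale-Cedar-Maris-Fern-Denton-Dale: 11+15+11+9+4 = 50
The minimum is 46.
One optimal route: Dale → Cedar → Fern → Maris → Denton → Dale (or its reverse).

Minimum total distance: 46 miles.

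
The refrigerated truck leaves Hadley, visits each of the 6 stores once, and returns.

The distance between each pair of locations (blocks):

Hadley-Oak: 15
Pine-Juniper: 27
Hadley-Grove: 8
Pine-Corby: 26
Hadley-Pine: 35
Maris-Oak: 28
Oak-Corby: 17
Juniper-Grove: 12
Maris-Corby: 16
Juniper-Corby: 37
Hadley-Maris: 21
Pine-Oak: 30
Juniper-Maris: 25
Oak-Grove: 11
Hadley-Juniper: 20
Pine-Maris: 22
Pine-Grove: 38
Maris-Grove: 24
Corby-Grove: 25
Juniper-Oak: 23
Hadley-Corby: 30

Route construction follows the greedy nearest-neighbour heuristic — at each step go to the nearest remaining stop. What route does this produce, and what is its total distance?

121 blocks along Hadley → Grove → Oak → Corby → Maris → Pine → Juniper → Hadley.

Hadley → [Grove:8 / Oak:15 / Juniper:20 / Maris:21 / Corby:30 / Pine:35] → Grove (8)
Grove → [Oak:11 / Juniper:12 / Maris:24 / Corby:25 / Pine:38] → Oak (11)
Oak → [Corby:17 / Juniper:23 / Maris:28 / Pine:30] → Corby (17)
Corby → [Maris:16 / Pine:26 / Juniper:37] → Maris (16)
Maris → [Pine:22 / Juniper:25] → Pine (22)
Pine → [Juniper:27] → Juniper (27)
Return Juniper→Hadley: 20.
Total = 8 + 11 + 17 + 16 + 22 + 27 + 20 = 121.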